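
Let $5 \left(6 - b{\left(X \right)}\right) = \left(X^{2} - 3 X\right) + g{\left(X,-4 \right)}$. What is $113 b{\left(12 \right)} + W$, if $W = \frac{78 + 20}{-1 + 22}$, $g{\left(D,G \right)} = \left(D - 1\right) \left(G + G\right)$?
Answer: $\frac{692}{3} \approx 230.67$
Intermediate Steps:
$g{\left(D,G \right)} = 2 G \left(-1 + D\right)$ ($g{\left(D,G \right)} = \left(-1 + D\right) 2 G = 2 G \left(-1 + D\right)$)
$b{\left(X \right)} = \frac{22}{5} - \frac{X^{2}}{5} + \frac{11 X}{5}$ ($b{\left(X \right)} = 6 - \frac{\left(X^{2} - 3 X\right) + 2 \left(-4\right) \left(-1 + X\right)}{5} = 6 - \frac{\left(X^{2} - 3 X\right) - \left(-8 + 8 X\right)}{5} = 6 - \frac{8 + X^{2} - 11 X}{5} = 6 - \left(\frac{8}{5} - \frac{11 X}{5} + \frac{X^{2}}{5}\right) = \frac{22}{5} - \frac{X^{2}}{5} + \frac{11 X}{5}$)
$W = \frac{14}{3}$ ($W = \frac{98}{21} = 98 \cdot \frac{1}{21} = \frac{14}{3} \approx 4.6667$)
$113 b{\left(12 \right)} + W = 113 \left(\frac{22}{5} - \frac{12^{2}}{5} + \frac{11}{5} \cdot 12\right) + \frac{14}{3} = 113 \left(\frac{22}{5} - \frac{144}{5} + \frac{132}{5}\right) + \frac{14}{3} = 113 \cdot 2 + \frac{14}{3} = 226 + \frac{14}{3} = \frac{692}{3}$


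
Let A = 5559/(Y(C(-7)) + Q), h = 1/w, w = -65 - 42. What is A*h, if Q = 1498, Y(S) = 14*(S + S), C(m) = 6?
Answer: -327/10486 ≈ -0.031184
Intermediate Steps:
Y(S) = 28*S (Y(S) = 14*(2*S) = 28*S)
w = -107
h = -1/107 (h = 1/(-107) = -1/107 ≈ -0.0093458)
A = 327/98 (A = 5559/(28*6 + 1498) = 5559/(168 + 1498) = 5559/1666 = 5559*(1/1666) = 327/98 ≈ 3.3367)
A*h = (327/98)*(-1/107) = -327/10486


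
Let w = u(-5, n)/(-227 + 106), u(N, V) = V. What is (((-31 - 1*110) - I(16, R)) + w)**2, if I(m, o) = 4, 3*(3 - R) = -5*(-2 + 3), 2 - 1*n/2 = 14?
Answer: 306985441/14641 ≈ 20968.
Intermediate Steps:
n = -24 (n = 4 - 2*14 = 4 - 28 = -24)
R = 14/3 (R = 3 - (-5)*(-2 + 3)/3 = 3 - (-5)/3 = 3 - 1/3*(-5) = 3 + 5/3 = 14/3 ≈ 4.6667)
w = 24/121 (w = -24/(-227 + 106) = -24/(-121) = -24*(-1/121) = 24/121 ≈ 0.19835)
(((-31 - 1*110) - I(16, R)) + w)**2 = (((-31 - 1*110) - 1*4) + 24/121)**2 = (((-31 - 110) - 4) + 24/121)**2 = ((-141 - 4) + 24/121)**2 = (-145 + 24/121)**2 = (-17521/121)**2 = 306985441/14641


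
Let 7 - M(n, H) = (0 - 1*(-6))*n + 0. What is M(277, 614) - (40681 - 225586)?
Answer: 183250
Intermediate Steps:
M(n, H) = 7 - 6*n (M(n, H) = 7 - ((0 - 1*(-6))*n + 0) = 7 - ((0 + 6)*n + 0) = 7 - (6*n + 0) = 7 - 6*n)
M(277, 614) - (40681 - 225586) = (7 - 6*277) - (40681 - 225586) = (7 - 1662) - 1*(-184905) = -1655 + 184905 = 183250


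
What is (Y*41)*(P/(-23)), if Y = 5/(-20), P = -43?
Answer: -1763/92 ≈ -19.163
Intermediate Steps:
Y = -¼ (Y = 5*(-1/20) = -¼ ≈ -0.25000)
(Y*41)*(P/(-23)) = (-¼*41)*(-43/(-23)) = -(-1763)*(-1)/(4*23) = -41/4*43/23 = -1763/92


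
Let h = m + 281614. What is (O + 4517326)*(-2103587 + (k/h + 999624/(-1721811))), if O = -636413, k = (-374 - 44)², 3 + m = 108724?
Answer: -9780352872202543259443/1198009085 ≈ -8.1638e+12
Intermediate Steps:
m = 108721 (m = -3 + 108724 = 108721)
h = 390335 (h = 108721 + 281614 = 390335)
k = 174724 (k = (-418)² = 174724)
(O + 4517326)*(-2103587 + (k/h + 999624/(-1721811))) = (-636413 + 4517326)*(-2103587 + (174724/390335 + 999624/(-1721811))) = 3880913*(-2103587 + (174724*(1/390335) + 999624*(-1/1721811))) = 3880913*(-2103587 + (15884/35485 - 333208/573937)) = 3880913*(-2103587 - 2707470572/20366154445) = 3880913*(-42841980437964787/20366154445) = -9780352872202543259443/1198009085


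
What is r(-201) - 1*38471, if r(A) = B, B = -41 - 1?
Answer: -38513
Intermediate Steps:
B = -42
r(A) = -42
r(-201) - 1*38471 = -42 - 1*38471 = -42 - 38471 = -38513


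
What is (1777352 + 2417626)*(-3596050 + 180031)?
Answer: -14330124552582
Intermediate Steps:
(1777352 + 2417626)*(-3596050 + 180031) = 4194978*(-3416019) = -14330124552582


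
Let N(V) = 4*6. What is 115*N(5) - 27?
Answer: 2733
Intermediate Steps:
N(V) = 24
115*N(5) - 27 = 115*24 - 27 = 2760 - 27 = 2733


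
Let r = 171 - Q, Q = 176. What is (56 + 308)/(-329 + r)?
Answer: -182/167 ≈ -1.0898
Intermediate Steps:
r = -5 (r = 171 - 1*176 = 171 - 176 = -5)
(56 + 308)/(-329 + r) = (56 + 308)/(-329 - 5) = 364/(-334) = 364*(-1/334) = -182/167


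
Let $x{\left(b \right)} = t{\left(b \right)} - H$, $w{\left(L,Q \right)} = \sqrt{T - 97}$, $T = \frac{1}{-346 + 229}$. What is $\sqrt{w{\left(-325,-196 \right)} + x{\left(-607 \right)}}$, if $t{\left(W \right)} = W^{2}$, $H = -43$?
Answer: $\frac{\sqrt{560476332 + 195 i \sqrt{5902}}}{39} \approx 607.04 + 0.0081126 i$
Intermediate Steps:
$T = - \frac{1}{117}$ ($T = \frac{1}{-117} = - \frac{1}{117} \approx -0.008547$)
$w{\left(L,Q \right)} = \frac{5 i \sqrt{5902}}{39}$ ($w{\left(L,Q \right)} = \sqrt{- \frac{1}{117} - 97} = \sqrt{- \frac{11350}{117}} = \frac{5 i \sqrt{5902}}{39}$)
$x{\left(b \right)} = 43 + b^{2}$ ($x{\left(b \right)} = b^{2} - -43 = b^{2} + 43 = 43 + b^{2}$)
$\sqrt{w{\left(-325,-196 \right)} + x{\left(-607 \right)}} = \sqrt{\frac{5 i \sqrt{5902}}{39} + \left(43 + \left(-607\right)^{2}\right)} = \sqrt{\frac{5 i \sqrt{5902}}{39} + \left(43 + 368449\right)} = \sqrt{\frac{5 i \sqrt{5902}}{39} + 368492} = \sqrt{368492 + \frac{5 i \sqrt{5902}}{39}}$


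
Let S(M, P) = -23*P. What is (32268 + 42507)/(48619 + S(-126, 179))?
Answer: 24925/14834 ≈ 1.6803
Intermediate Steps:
(32268 + 42507)/(48619 + S(-126, 179)) = (32268 + 42507)/(48619 - 23*179) = 74775/(48619 - 4117) = 74775/44502 = 74775*(1/44502) = 24925/14834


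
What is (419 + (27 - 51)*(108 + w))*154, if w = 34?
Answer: -460306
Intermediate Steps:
(419 + (27 - 51)*(108 + w))*154 = (419 + (27 - 51)*(108 + 34))*154 = (419 - 24*142)*154 = (419 - 3408)*154 = -2989*154 = -460306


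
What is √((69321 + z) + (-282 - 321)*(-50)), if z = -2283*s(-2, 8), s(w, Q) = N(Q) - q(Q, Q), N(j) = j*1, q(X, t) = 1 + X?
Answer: 3*√11306 ≈ 318.99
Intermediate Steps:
N(j) = j
s(w, Q) = -1 (s(w, Q) = Q - (1 + Q) = Q + (-1 - Q) = -1)
z = 2283 (z = -2283*(-1) = 2283)
√((69321 + z) + (-282 - 321)*(-50)) = √((69321 + 2283) + (-282 - 321)*(-50)) = √(71604 - 603*(-50)) = √(71604 + 30150) = √101754 = 3*√11306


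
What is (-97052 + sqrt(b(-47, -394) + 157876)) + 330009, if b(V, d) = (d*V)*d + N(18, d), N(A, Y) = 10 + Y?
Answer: 232957 + 10*I*sqrt(71386) ≈ 2.3296e+5 + 2671.8*I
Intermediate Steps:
b(V, d) = 10 + d + V*d**2 (b(V, d) = (d*V)*d + (10 + d) = (V*d)*d + (10 + d) = V*d**2 + (10 + d) = 10 + d + V*d**2)
(-97052 + sqrt(b(-47, -394) + 157876)) + 330009 = (-97052 + sqrt((10 - 394 - 47*(-394)**2) + 157876)) + 330009 = (-97052 + sqrt((10 - 394 - 47*155236) + 157876)) + 330009 = (-97052 + sqrt((10 - 394 - 7296092) + 157876)) + 330009 = (-97052 + sqrt(-7296476 + 157876)) + 330009 = (-97052 + sqrt(-7138600)) + 330009 = (-97052 + 10*I*sqrt(71386)) + 330009 = 232957 + 10*I*sqrt(71386)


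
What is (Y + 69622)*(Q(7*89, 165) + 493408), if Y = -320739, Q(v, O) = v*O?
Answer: -149716708751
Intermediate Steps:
Q(v, O) = O*v
(Y + 69622)*(Q(7*89, 165) + 493408) = (-320739 + 69622)*(165*(7*89) + 493408) = -251117*(165*623 + 493408) = -251117*(102795 + 493408) = -251117*596203 = -149716708751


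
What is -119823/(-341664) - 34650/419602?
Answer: 6406552141/23893816288 ≈ 0.26813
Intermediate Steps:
-119823/(-341664) - 34650/419602 = -119823*(-1/341664) - 34650*1/419602 = 39941/113888 - 17325/209801 = 6406552141/23893816288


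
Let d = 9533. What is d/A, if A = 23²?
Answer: 9533/529 ≈ 18.021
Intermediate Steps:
A = 529
d/A = 9533/529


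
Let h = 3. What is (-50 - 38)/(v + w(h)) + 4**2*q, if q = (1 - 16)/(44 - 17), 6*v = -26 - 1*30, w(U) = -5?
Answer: -1064/387 ≈ -2.7494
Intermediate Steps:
v = -28/3 (v = (-26 - 1*30)/6 = (-26 - 30)/6 = (1/6)*(-56) = -28/3 ≈ -9.3333)
q = -5/9 (q = -15/27 = -15*1/27 = -5/9 ≈ -0.55556)
(-50 - 38)/(v + w(h)) + 4**2*q = (-50 - 38)/(-28/3 - 5) + 4**2*(-5/9) = -88/(-43/3) + 16*(-5/9) = -88*(-3/43) - 80/9 = 264/43 - 80/9 = -1064/387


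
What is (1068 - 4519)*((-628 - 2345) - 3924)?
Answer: 23801547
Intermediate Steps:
(1068 - 4519)*((-628 - 2345) - 3924) = -3451*(-2973 - 3924) = -3451*(-6897) = 23801547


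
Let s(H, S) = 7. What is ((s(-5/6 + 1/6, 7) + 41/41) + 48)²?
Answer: 3136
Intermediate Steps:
((s(-5/6 + 1/6, 7) + 41/41) + 48)² = ((7 + 41/41) + 48)² = ((7 + 41*(1/41)) + 48)² = ((7 + 1) + 48)² = (8 + 48)² = 56² = 3136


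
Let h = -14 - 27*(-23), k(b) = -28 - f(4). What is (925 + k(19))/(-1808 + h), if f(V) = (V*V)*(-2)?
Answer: -929/1201 ≈ -0.77352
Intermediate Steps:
f(V) = -2*V² (f(V) = V²*(-2) = -2*V²)
k(b) = 4 (k(b) = -28 - (-2)*4² = -28 - (-2)*16 = -28 - 1*(-32) = -28 + 32 = 4)
h = 607 (h = -14 + 621 = 607)
(925 + k(19))/(-1808 + h) = (925 + 4)/(-1808 + 607) = 929/(-1201) = 929*(-1/1201) = -929/1201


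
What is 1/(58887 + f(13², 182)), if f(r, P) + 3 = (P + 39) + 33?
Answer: 1/59138 ≈ 1.6910e-5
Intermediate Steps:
f(r, P) = 69 + P (f(r, P) = -3 + ((P + 39) + 33) = -3 + ((39 + P) + 33) = -3 + (72 + P) = 69 + P)
1/(58887 + f(13², 182)) = 1/(58887 + (69 + 182)) = 1/(58887 + 251) = 1/59138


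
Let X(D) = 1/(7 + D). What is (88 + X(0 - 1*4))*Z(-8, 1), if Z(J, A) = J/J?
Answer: 265/3 ≈ 88.333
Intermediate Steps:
Z(J, A) = 1
(88 + X(0 - 1*4))*Z(-8, 1) = (88 + 1/(7 + (0 - 1*4)))*1 = (88 + 1/(7 + (0 - 4)))*1 = (88 + 1/(7 - 4))*1 = (88 + 1/3)*1 = (88 + ⅓)*1 = (265/3)*1 = 265/3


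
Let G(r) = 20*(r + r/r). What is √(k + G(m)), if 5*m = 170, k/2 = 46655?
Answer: √94010 ≈ 306.61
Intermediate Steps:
k = 93310 (k = 2*46655 = 93310)
m = 34 (m = (⅕)*170 = 34)
G(r) = 20 + 20*r (G(r) = 20*(r + 1) = 20*(1 + r) = 20 + 20*r)
√(k + G(m)) = √(93310 + (20 + 20*34)) = √(93310 + (20 + 680)) = √(93310 + 700) = √94010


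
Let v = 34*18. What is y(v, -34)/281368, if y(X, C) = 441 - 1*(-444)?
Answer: 885/281368 ≈ 0.0031453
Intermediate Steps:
v = 612
y(X, C) = 885 (y(X, C) = 441 + 444 = 885)
y(v, -34)/281368 = 885/281368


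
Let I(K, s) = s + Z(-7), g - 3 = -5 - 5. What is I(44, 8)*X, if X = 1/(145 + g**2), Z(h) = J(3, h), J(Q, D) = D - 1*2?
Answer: -1/194 ≈ -0.0051546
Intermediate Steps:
g = -7 (g = 3 + (-5 - 5) = 3 - 10 = -7)
J(Q, D) = -2 + D (J(Q, D) = D - 2 = -2 + D)
Z(h) = -2 + h
X = 1/194 (X = 1/(145 + (-7)**2) = 1/(145 + 49) = 1/194 ≈ 0.0051546)
I(K, s) = -9 + s (I(K, s) = s + (-2 - 7) = s - 9 = -9 + s)
I(44, 8)*X = (-9 + 8)*(1/194) = -1*1/194 = -1/194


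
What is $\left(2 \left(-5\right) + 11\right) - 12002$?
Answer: $-12001$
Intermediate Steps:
$\left(2 \left(-5\right) + 11\right) - 12002 = \left(-10 + 11\right) - 12002 = 1 - 12002 = -12001$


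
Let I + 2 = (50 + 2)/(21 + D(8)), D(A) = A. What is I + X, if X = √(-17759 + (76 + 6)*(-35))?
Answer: -6/29 + 7*I*√421 ≈ -0.2069 + 143.63*I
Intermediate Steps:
X = 7*I*√421 (X = √(-17759 + 82*(-35)) = √(-17759 - 2870) = √(-20629) = 7*I*√421 ≈ 143.63*I)
I = -6/29 (I = -2 + (50 + 2)/(21 + 8) = -2 + 52/29 = -6/29 ≈ -0.20690)
I + X = -6/29 + 7*I*√421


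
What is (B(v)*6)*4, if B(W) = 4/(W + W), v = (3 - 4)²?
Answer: 48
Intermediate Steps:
v = 1 (v = (-1)² = 1)
B(W) = 2/W (B(W) = 4/(2*W) = (1/(2*W))*4 = 2/W)
(B(v)*6)*4 = ((2/1)*6)*4 = ((2*1)*6)*4 = (2*6)*4 = 12*4 = 48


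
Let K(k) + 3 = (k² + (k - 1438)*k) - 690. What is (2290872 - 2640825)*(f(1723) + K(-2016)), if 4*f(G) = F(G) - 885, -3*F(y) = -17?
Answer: -7717588515593/2 ≈ -3.8588e+12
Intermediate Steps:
F(y) = 17/3 (F(y) = -⅓*(-17) = 17/3)
f(G) = -1319/6 (f(G) = (17/3 - 885)/4 = (¼)*(-2638/3) = -1319/6)
K(k) = -693 + k² + k*(-1438 + k) (K(k) = -3 + ((k² + (k - 1438)*k) - 690) = -3 + ((k² + (-1438 + k)*k) - 690) = -3 + ((k² + k*(-1438 + k)) - 690) = -3 + (-690 + k² + k*(-1438 + k)) = -693 + k² + k*(-1438 + k))
(2290872 - 2640825)*(f(1723) + K(-2016)) = (2290872 - 2640825)*(-1319/6 + (-693 - 1438*(-2016) + 2*(-2016)²)) = -349953*(-1319/6 + (-693 + 2899008 + 2*4064256)) = -349953*(-1319/6 + (-693 + 2899008 + 8128512)) = -349953*(-1319/6 + 11026827) = -349953*66159643/6 = -7717588515593/2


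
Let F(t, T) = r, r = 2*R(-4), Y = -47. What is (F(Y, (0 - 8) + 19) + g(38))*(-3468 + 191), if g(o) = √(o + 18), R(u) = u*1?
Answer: 26216 - 6554*√14 ≈ 1693.2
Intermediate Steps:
R(u) = u
g(o) = √(18 + o)
r = -8 (r = 2*(-4) = -8)
F(t, T) = -8
(F(Y, (0 - 8) + 19) + g(38))*(-3468 + 191) = (-8 + √(18 + 38))*(-3468 + 191) = (-8 + √56)*(-3277) = (-8 + 2*√14)*(-3277) = 26216 - 6554*√14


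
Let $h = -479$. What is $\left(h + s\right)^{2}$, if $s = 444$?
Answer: $1225$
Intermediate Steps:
$\left(h + s\right)^{2} = \left(-479 + 444\right)^{2} = \left(-35\right)^{2} = 1225$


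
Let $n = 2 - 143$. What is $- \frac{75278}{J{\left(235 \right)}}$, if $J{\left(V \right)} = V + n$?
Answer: $- \frac{37639}{47} \approx -800.83$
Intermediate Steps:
$n = -141$
$J{\left(V \right)} = -141 + V$ ($J{\left(V \right)} = V - 141 = -141 + V$)
$- \frac{75278}{J{\left(235 \right)}} = - \frac{75278}{-141 + 235} = - \frac{75278}{94} = \left(-75278\right) \frac{1}{94} = - \frac{37639}{47}$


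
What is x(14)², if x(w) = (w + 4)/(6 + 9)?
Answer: 36/25 ≈ 1.4400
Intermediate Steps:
x(w) = 4/15 + w/15 (x(w) = (4 + w)/15 = (4 + w)*(1/15) = 4/15 + w/15)
x(14)² = (4/15 + (1/15)*14)² = (4/15 + 14/15)² = (6/5)² = 36/25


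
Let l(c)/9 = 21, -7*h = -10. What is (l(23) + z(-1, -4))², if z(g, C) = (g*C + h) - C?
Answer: 1929321/49 ≈ 39374.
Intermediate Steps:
h = 10/7 (h = -⅐*(-10) = 10/7 ≈ 1.4286)
l(c) = 189 (l(c) = 9*21 = 189)
z(g, C) = 10/7 - C + C*g (z(g, C) = (g*C + 10/7) - C = (C*g + 10/7) - C = (10/7 + C*g) - C = 10/7 - C + C*g)
(l(23) + z(-1, -4))² = (189 + (10/7 - 1*(-4) - 4*(-1)))² = (189 + (10/7 + 4 + 4))² = (189 + 66/7)² = (1389/7)² = 1929321/49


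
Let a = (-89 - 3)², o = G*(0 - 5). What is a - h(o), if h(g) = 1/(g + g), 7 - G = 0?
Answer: 592481/70 ≈ 8464.0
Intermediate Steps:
G = 7 (G = 7 - 1*0 = 7 + 0 = 7)
o = -35 (o = 7*(0 - 5) = 7*(-5) = -35)
h(g) = 1/(2*g)
a = 8464 (a = (-92)² = 8464)
a - h(o) = 8464 - 1/(2*(-35)) = 8464 - (-1)/(2*35) = 8464 - 1*(-1/70) = 8464 + 1/70 = 592481/70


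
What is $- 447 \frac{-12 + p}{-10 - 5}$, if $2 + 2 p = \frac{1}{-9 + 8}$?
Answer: $- \frac{4023}{10} \approx -402.3$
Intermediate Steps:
$p = - \frac{3}{2}$ ($p = -1 + \frac{1}{2 \left(-9 + 8\right)} = -1 + \frac{1}{2 \left(-1\right)} = -1 + \frac{1}{2} \left(-1\right) = -1 - \frac{1}{2} = - \frac{3}{2} \approx -1.5$)
$- 447 \frac{-12 + p}{-10 - 5} = - 447 \frac{-12 - \frac{3}{2}}{-10 - 5} = - 447 \left(- \frac{27}{2 \left(-15\right)}\right) = - 447 \left(\left(- \frac{27}{2}\right) \left(- \frac{1}{15}\right)\right) = \left(-447\right) \frac{9}{10} = - \frac{4023}{10}$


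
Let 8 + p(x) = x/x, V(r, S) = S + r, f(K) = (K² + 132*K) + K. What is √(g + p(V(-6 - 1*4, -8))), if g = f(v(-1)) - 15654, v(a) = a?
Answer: I*√15793 ≈ 125.67*I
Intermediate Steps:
f(K) = K² + 133*K
p(x) = -7 (p(x) = -8 + x/x = -8 + 1 = -7)
g = -15786 (g = -(133 - 1) - 15654 = -1*132 - 15654 = -132 - 15654 = -15786)
√(g + p(V(-6 - 1*4, -8))) = √(-15786 - 7) = √(-15793) = I*√15793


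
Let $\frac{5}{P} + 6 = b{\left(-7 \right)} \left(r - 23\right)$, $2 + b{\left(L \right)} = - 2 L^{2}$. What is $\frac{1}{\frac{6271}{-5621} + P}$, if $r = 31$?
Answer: $- \frac{4530526}{5082531} \approx -0.89139$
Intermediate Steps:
$b{\left(L \right)} = -2 - 2 L^{2}$
$P = - \frac{5}{806}$ ($P = \frac{5}{-6 + \left(-2 - 2 \left(-7\right)^{2}\right) \left(31 - 23\right)} = \frac{5}{-6 + \left(-2 - 98\right) 8} = \frac{5}{-6 - 800} = \frac{5}{-806} = 5 \left(- \frac{1}{806}\right) = - \frac{5}{806} \approx -0.0062035$)
$\frac{1}{\frac{6271}{-5621} + P} = \frac{1}{\frac{6271}{-5621} - \frac{5}{806}} = \frac{1}{6271 \left(- \frac{1}{5621}\right) - \frac{5}{806}} = \frac{1}{- \frac{6271}{5621} - \frac{5}{806}} = \frac{1}{- \frac{5082531}{4530526}} = - \frac{4530526}{5082531}$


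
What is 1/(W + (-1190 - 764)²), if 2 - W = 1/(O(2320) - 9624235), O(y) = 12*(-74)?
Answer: 9625123/36749855378515 ≈ 2.6191e-7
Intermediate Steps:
O(y) = -888
W = 19250247/9625123 (W = 2 - 1/(-888 - 9624235) = 2 - 1/(-9625123) = 2 - 1*(-1/9625123) = 2 + 1/9625123 = 19250247/9625123 ≈ 2.0000)
1/(W + (-1190 - 764)²) = 1/(19250247/9625123 + (-1190 - 764)²) = 1/(19250247/9625123 + (-1954)²) = 1/(19250247/9625123 + 3818116) = 1/(36749855378515/9625123) = 9625123/36749855378515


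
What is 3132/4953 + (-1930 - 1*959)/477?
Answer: -474639/87503 ≈ -5.4243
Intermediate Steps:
3132/4953 + (-1930 - 1*959)/477 = 3132*(1/4953) + (-1930 - 959)*(1/477) = 1044/1651 - 2889*1/477 = 1044/1651 - 321/53 = -474639/87503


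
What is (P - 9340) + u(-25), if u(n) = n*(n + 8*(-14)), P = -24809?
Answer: -30724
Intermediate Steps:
u(n) = n*(-112 + n) (u(n) = n*(n - 112) = n*(-112 + n))
(P - 9340) + u(-25) = (-24809 - 9340) - 25*(-112 - 25) = -34149 - 25*(-137) = -34149 + 3425 = -30724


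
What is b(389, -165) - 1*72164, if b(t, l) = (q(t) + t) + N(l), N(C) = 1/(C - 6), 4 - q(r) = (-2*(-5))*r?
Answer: -12938032/171 ≈ -75661.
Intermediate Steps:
q(r) = 4 - 10*r (q(r) = 4 - (-2*(-5))*r = 4 - 10*r)
N(C) = 1/(-6 + C)
b(t, l) = 4 + 1/(-6 + l) - 9*t (b(t, l) = ((4 - 10*t) + t) + 1/(-6 + l) = (4 - 9*t) + 1/(-6 + l) = 4 + 1/(-6 + l) - 9*t)
b(389, -165) - 1*72164 = (1 + (-6 - 165)*(4 - 9*389))/(-6 - 165) - 1*72164 = (1 - 171*(4 - 3501))/(-171) - 72164 = -(1 - 171*(-3497))/171 - 72164 = -(1 + 597987)/171 - 72164 = -1/171*597988 - 72164 = -597988/171 - 72164 = -12938032/171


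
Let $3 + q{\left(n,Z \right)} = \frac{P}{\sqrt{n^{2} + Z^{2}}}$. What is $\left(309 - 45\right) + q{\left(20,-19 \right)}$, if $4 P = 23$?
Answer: $261 + \frac{23 \sqrt{761}}{3044} \approx 261.21$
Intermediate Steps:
$P = \frac{23}{4}$ ($P = \frac{1}{4} \cdot 23 = \frac{23}{4} \approx 5.75$)
$q{\left(n,Z \right)} = -3 + \frac{23}{4 \sqrt{Z^{2} + n^{2}}}$ ($q{\left(n,Z \right)} = -3 + \frac{23}{4 \sqrt{n^{2} + Z^{2}}} = -3 + \frac{23}{4 \sqrt{Z^{2} + n^{2}}}$)
$\left(309 - 45\right) + q{\left(20,-19 \right)} = \left(309 - 45\right) - \left(3 - \frac{23}{4 \sqrt{\left(-19\right)^{2} + 20^{2}}}\right) = 264 - \left(3 - \frac{23}{4 \sqrt{361 + 400}}\right) = 264 - \left(3 - \frac{23}{4 \sqrt{761}}\right) = 264 - \left(3 - \frac{23 \frac{\sqrt{761}}{761}}{4}\right) = 264 - \left(3 - \frac{23 \sqrt{761}}{3044}\right) = 261 + \frac{23 \sqrt{761}}{3044}$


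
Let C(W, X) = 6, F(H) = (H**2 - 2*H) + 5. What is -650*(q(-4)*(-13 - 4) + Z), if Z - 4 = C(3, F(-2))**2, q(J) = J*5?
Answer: -247000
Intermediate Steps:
q(J) = 5*J
F(H) = 5 + H**2 - 2*H
Z = 40 (Z = 4 + 6**2 = 4 + 36 = 40)
-650*(q(-4)*(-13 - 4) + Z) = -650*((5*(-4))*(-13 - 4) + 40) = -650*(-20*(-17) + 40) = -650*(340 + 40) = -650*380 = -247000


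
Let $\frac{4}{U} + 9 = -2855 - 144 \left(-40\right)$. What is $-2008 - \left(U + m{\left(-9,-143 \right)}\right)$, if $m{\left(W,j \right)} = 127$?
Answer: $- \frac{1545741}{724} \approx -2135.0$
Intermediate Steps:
$U = \frac{1}{724}$ ($U = \frac{4}{-9 - \left(2855 + 144 \left(-40\right)\right)} = \frac{4}{-9 - -2905} = \frac{4}{-9 + \left(-2855 + 5760\right)} = \frac{4}{-9 + 2905} = \frac{4}{2896} = 4 \cdot \frac{1}{2896} = \frac{1}{724} \approx 0.0013812$)
$-2008 - \left(U + m{\left(-9,-143 \right)}\right) = -2008 - \left(\frac{1}{724} + 127\right) = -2008 - \frac{91949}{724} = - \frac{1545741}{724}$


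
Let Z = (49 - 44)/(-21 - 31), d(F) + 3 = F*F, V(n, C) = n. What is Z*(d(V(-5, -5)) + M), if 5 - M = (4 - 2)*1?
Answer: -125/52 ≈ -2.4038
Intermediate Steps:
d(F) = -3 + F² (d(F) = -3 + F*F = -3 + F²)
M = 3 (M = 5 - (4 - 2) = 5 - 2 = 3)
Z = -5/52 (Z = 5/(-52) = 5*(-1/52) = -5/52 ≈ -0.096154)
Z*(d(V(-5, -5)) + M) = -5*((-3 + (-5)²) + 3)/52 = -5*((-3 + 25) + 3)/52 = -5*(22 + 3)/52 = -5/52*25 = -125/52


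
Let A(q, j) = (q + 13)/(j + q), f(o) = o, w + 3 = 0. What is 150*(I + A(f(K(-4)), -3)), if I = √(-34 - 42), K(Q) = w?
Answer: -250 + 300*I*√19 ≈ -250.0 + 1307.7*I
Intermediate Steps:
w = -3 (w = -3 + 0 = -3)
K(Q) = -3
A(q, j) = (13 + q)/(j + q)
I = 2*I*√19 (I = √(-76) = 2*I*√19 ≈ 8.7178*I)
150*(I + A(f(K(-4)), -3)) = 150*(2*I*√19 + (13 - 3)/(-3 - 3)) = 150*(2*I*√19 + 10/(-6)) = 150*(2*I*√19 - ⅙*10) = 150*(2*I*√19 - 5/3) = 150*(-5/3 + 2*I*√19) = -250 + 300*I*√19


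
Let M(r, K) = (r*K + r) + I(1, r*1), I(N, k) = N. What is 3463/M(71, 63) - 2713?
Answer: -12327122/4545 ≈ -2712.2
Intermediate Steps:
M(r, K) = 1 + r + K*r (M(r, K) = (r*K + r) + 1 = (K*r + r) + 1 = (r + K*r) + 1 = 1 + r + K*r)
3463/M(71, 63) - 2713 = 3463/(1 + 71 + 63*71) - 2713 = 3463/(1 + 71 + 4473) - 2713 = 3463/4545 - 2713 = -12327122/4545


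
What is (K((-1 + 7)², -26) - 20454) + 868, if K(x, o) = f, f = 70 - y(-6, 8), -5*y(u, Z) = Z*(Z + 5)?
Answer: -97476/5 ≈ -19495.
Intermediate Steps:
y(u, Z) = -Z*(5 + Z)/5 (y(u, Z) = -Z*(Z + 5)/5 = -Z*(5 + Z)/5)
f = 454/5 (f = 70 - (-1)*8*(5 + 8)/5 = 70 - (-1)*8*13/5 = 70 - 1*(-104/5) = 70 + 104/5 = 454/5 ≈ 90.800)
K(x, o) = 454/5
(K((-1 + 7)², -26) - 20454) + 868 = (454/5 - 20454) + 868 = -101816/5 + 868 = -97476/5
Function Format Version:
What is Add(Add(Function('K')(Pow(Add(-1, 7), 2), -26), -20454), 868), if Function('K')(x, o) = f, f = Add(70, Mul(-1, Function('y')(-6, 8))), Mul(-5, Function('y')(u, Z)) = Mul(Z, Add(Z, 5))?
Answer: Rational(-97476, 5) ≈ -19495.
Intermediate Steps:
Function('y')(u, Z) = Mul(Rational(-1, 5), Z, Add(5, Z)) (Function('y')(u, Z) = Mul(Rational(-1, 5), Mul(Z, Add(Z, 5))) = Mul(Rational(-1, 5), Mul(Z, Add(5, Z))) = Mul(Rational(-1, 5), Z, Add(5, Z)))
f = Rational(454, 5) (f = Add(70, Mul(-1, Mul(Rational(-1, 5), 8, Add(5, 8)))) = Add(70, Mul(-1, Mul(Rational(-1, 5), 8, 13))) = Add(70, Mul(-1, Rational(-104, 5))) = Add(70, Rational(104, 5)) = Rational(454, 5) ≈ 90.800)
Function('K')(x, o) = Rational(454, 5)
Add(Add(Function('K')(Pow(Add(-1, 7), 2), -26), -20454), 868) = Add(Add(Rational(454, 5), -20454), 868) = Add(Rational(-101816, 5), 868) = Rational(-97476, 5)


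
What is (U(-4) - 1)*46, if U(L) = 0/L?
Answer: -46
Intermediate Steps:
U(L) = 0
(U(-4) - 1)*46 = (0 - 1)*46 = -1*46 = -46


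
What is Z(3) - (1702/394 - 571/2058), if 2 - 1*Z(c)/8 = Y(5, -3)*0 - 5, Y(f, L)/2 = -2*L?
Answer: 21064985/405426 ≈ 51.958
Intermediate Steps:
Y(f, L) = -4*L (Y(f, L) = 2*(-2*L) = -4*L)
Z(c) = 56 (Z(c) = 16 - 8*(-4*(-3)*0 - 5) = 16 - 8*(12*0 - 5) = 16 - 8*(0 - 5) = 16 - 8*(-5) = 16 + 40 = 56)
Z(3) - (1702/394 - 571/2058) = 56 - (1702/394 - 571/2058) = 56 - (1702*(1/394) - 571*1/2058) = 56 - (851/197 - 571/2058) = 56 - 1*1638871/405426 = 56 - 1638871/405426 = 21064985/405426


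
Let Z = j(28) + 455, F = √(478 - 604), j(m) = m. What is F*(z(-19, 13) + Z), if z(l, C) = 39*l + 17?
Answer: -723*I*√14 ≈ -2705.2*I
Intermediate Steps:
z(l, C) = 17 + 39*l
F = 3*I*√14 (F = √(-126) = 3*I*√14 ≈ 11.225*I)
Z = 483 (Z = 28 + 455 = 483)
F*(z(-19, 13) + Z) = (3*I*√14)*((17 + 39*(-19)) + 483) = (3*I*√14)*((17 - 741) + 483) = (3*I*√14)*(-724 + 483) = (3*I*√14)*(-241) = -723*I*√14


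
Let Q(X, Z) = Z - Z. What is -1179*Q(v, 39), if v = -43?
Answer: 0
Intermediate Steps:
Q(X, Z) = 0
-1179*Q(v, 39) = -1179*0 = 0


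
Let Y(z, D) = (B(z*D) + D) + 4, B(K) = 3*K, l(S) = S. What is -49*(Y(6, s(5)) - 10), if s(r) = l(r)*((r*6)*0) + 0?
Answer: 294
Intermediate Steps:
s(r) = 0 (s(r) = r*((r*6)*0) + 0 = r*((6*r)*0) + 0 = r*0 + 0 = 0 + 0 = 0)
Y(z, D) = 4 + D + 3*D*z (Y(z, D) = (3*(z*D) + D) + 4 = (3*(D*z) + D) + 4 = (3*D*z + D) + 4 = (D + 3*D*z) + 4 = 4 + D + 3*D*z)
-49*(Y(6, s(5)) - 10) = -49*((4 + 0 + 3*0*6) - 10) = -49*((4 + 0 + 0) - 10) = -49*(4 - 10) = -49*(-6) = 294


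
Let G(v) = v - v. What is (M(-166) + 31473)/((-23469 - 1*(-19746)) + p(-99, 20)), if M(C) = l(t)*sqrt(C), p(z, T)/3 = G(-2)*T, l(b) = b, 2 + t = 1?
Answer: -10491/1241 + I*sqrt(166)/3723 ≈ -8.4537 + 0.0034607*I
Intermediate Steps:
t = -1 (t = -2 + 1 = -1)
G(v) = 0
p(z, T) = 0 (p(z, T) = 3*(0*T) = 3*0 = 0)
M(C) = -sqrt(C)
(M(-166) + 31473)/((-23469 - 1*(-19746)) + p(-99, 20)) = (-sqrt(-166) + 31473)/((-23469 - 1*(-19746)) + 0) = (-I*sqrt(166) + 31473)/((-23469 + 19746) + 0) = (-I*sqrt(166) + 31473)/(-3723 + 0) = (31473 - I*sqrt(166))/(-3723) = (31473 - I*sqrt(166))*(-1/3723) = -10491/1241 + I*sqrt(166)/3723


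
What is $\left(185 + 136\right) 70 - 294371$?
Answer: $-271901$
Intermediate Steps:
$\left(185 + 136\right) 70 - 294371 = 321 \cdot 70 - 294371 = 22470 - 294371 = -271901$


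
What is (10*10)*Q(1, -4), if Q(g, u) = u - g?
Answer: -500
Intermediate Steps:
(10*10)*Q(1, -4) = (10*10)*(-4 - 1*1) = 100*(-4 - 1) = 100*(-5) = -500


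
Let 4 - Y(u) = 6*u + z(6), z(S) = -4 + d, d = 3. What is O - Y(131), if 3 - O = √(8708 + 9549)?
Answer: 784 - √18257 ≈ 648.88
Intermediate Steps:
z(S) = -1 (z(S) = -4 + 3 = -1)
Y(u) = 5 - 6*u (Y(u) = 4 - (6*u - 1) = 4 - (-1 + 6*u) = 4 + (1 - 6*u) = 5 - 6*u)
O = 3 - √18257 (O = 3 - √(8708 + 9549) = 3 - √18257 ≈ -132.12)
O - Y(131) = (3 - √18257) - (5 - 6*131) = (3 - √18257) - (5 - 786) = (3 - √18257) - 1*(-781) = (3 - √18257) + 781 = 784 - √18257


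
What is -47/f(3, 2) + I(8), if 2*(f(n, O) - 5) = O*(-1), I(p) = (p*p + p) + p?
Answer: 273/4 ≈ 68.250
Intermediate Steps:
I(p) = p² + 2*p (I(p) = (p² + p) + p = (p + p²) + p = p² + 2*p)
f(n, O) = 5 - O/2 (f(n, O) = 5 + (O*(-1))/2 = 5 + (-O)/2 = 5 - O/2)
-47/f(3, 2) + I(8) = -47/(5 - ½*2) + 8*(2 + 8) = -47/(5 - 1) + 8*10 = -47/4 + 80 = 273/4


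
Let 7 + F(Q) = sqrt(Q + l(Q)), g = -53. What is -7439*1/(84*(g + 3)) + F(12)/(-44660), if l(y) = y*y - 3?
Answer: 2373251/1339800 - 3*sqrt(17)/44660 ≈ 1.7711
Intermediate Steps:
l(y) = -3 + y**2 (l(y) = y**2 - 3 = -3 + y**2)
F(Q) = -7 + sqrt(-3 + Q + Q**2) (F(Q) = -7 + sqrt(Q + (-3 + Q**2)) = -7 + sqrt(-3 + Q + Q**2))
-7439*1/(84*(g + 3)) + F(12)/(-44660) = -7439*1/(84*(-53 + 3)) + (-7 + sqrt(-3 + 12 + 12**2))/(-44660) = -7439/((-50*84)) + (-7 + sqrt(-3 + 12 + 144))*(-1/44660) = -7439/(-4200) + (-7 + sqrt(153))*(-1/44660) = -7439*(-1/4200) + (-7 + 3*sqrt(17))*(-1/44660) = 7439/4200 + (1/6380 - 3*sqrt(17)/44660) = 2373251/1339800 - 3*sqrt(17)/44660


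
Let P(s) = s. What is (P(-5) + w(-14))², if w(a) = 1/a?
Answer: 5041/196 ≈ 25.719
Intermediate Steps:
(P(-5) + w(-14))² = (-5 + 1/(-14))² = (-5 - 1/14)² = (-71/14)² = 5041/196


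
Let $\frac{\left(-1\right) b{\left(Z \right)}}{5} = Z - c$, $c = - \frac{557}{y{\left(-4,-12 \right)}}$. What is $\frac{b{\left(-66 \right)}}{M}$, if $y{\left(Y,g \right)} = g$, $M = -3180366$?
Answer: $- \frac{6745}{38164392} \approx -0.00017674$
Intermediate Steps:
$c = \frac{557}{12}$ ($c = - \frac{557}{-12} = \left(-557\right) \left(- \frac{1}{12}\right) = \frac{557}{12} \approx 46.417$)
$b{\left(Z \right)} = \frac{2785}{12} - 5 Z$ ($b{\left(Z \right)} = - 5 \left(Z - \frac{557}{12}\right) = - 5 \left(- \frac{557}{12} + Z\right) = \frac{2785}{12} - 5 Z$)
$\frac{b{\left(-66 \right)}}{M} = \frac{\frac{2785}{12} - -330}{-3180366} = \left(\frac{2785}{12} + 330\right) \left(- \frac{1}{3180366}\right) = \frac{6745}{12} \left(- \frac{1}{3180366}\right) = - \frac{6745}{38164392}$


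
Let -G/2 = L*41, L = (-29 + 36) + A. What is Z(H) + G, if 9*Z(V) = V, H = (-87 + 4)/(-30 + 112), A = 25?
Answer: -1936595/738 ≈ -2624.1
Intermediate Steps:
L = 32 (L = (-29 + 36) + 25 = 7 + 25 = 32)
H = -83/82 ≈ -1.0122
Z(V) = V/9
G = -2624 (G = -64*41 = -2*1312 = -2624)
Z(H) + G = (⅑)*(-83/82) - 2624 = -83/738 - 2624 = -1936595/738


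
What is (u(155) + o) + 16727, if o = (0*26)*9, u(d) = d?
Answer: 16882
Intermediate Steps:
o = 0 (o = 0*9 = 0)
(u(155) + o) + 16727 = (155 + 0) + 16727 = 155 + 16727 = 16882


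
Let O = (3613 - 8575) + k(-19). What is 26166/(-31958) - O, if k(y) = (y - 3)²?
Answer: 71540879/15979 ≈ 4477.2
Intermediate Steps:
k(y) = (-3 + y)²
O = -4478 (O = (3613 - 8575) + (-3 - 19)² = -4962 + (-22)² = -4962 + 484 = -4478)
26166/(-31958) - O = 26166/(-31958) - 1*(-4478) = 26166*(-1/31958) + 4478 = -13083/15979 + 4478 = 71540879/15979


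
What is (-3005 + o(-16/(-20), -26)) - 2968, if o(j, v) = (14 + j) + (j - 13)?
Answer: -29852/5 ≈ -5970.4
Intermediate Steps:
o(j, v) = 1 + 2*j (o(j, v) = (14 + j) + (-13 + j) = 1 + 2*j)
(-3005 + o(-16/(-20), -26)) - 2968 = (-3005 + (1 + 2*(-16/(-20)))) - 2968 = (-3005 + (1 + 2*(-16*(-1/20)))) - 2968 = (-3005 + (1 + 2*(⅘))) - 2968 = (-3005 + (1 + 8/5)) - 2968 = (-3005 + 13/5) - 2968 = -15012/5 - 2968 = -29852/5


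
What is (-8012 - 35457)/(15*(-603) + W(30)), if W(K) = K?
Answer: 43469/9015 ≈ 4.8219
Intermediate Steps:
(-8012 - 35457)/(15*(-603) + W(30)) = (-8012 - 35457)/(15*(-603) + 30) = -43469/(-9045 + 30) = -43469/(-9015) = -43469*(-1/9015) = 43469/9015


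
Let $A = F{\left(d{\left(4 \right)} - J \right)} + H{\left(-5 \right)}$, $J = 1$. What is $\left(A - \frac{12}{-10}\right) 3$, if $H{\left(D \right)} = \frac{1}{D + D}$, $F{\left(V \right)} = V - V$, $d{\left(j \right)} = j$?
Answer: $\frac{33}{10} \approx 3.3$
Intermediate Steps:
$F{\left(V \right)} = 0$
$H{\left(D \right)} = \frac{1}{2 D}$
$A = - \frac{1}{10}$ ($A = 0 + \frac{1}{2 \left(-5\right)} = 0 + \frac{1}{2} \left(- \frac{1}{5}\right) = 0 - \frac{1}{10} = - \frac{1}{10} \approx -0.1$)
$\left(A - \frac{12}{-10}\right) 3 = \left(- \frac{1}{10} - \frac{12}{-10}\right) 3 = \left(- \frac{1}{10} - - \frac{6}{5}\right) 3 = \left(- \frac{1}{10} + \frac{6}{5}\right) 3 = \frac{11}{10} \cdot 3 = \frac{33}{10}$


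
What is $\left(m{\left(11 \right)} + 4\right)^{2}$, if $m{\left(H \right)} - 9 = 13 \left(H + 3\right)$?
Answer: $38025$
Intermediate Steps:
$m{\left(H \right)} = 48 + 13 H$ ($m{\left(H \right)} = 9 + 13 \left(H + 3\right) = 9 + 13 \left(3 + H\right) = 9 + \left(39 + 13 H\right) = 48 + 13 H$)
$\left(m{\left(11 \right)} + 4\right)^{2} = \left(\left(48 + 13 \cdot 11\right) + 4\right)^{2} = \left(\left(48 + 143\right) + 4\right)^{2} = \left(191 + 4\right)^{2} = 195^{2} = 38025$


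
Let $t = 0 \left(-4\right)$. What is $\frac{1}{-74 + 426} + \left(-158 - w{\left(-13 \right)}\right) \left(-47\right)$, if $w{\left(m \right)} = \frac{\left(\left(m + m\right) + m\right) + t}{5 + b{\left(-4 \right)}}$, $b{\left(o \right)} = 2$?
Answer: $\frac{17652455}{2464} \approx 7164.1$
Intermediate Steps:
$t = 0$
$w{\left(m \right)} = \frac{3 m}{7}$ ($w{\left(m \right)} = \frac{\left(\left(m + m\right) + m\right) + 0}{5 + 2} = \frac{\left(2 m + m\right) + 0}{7} = \left(3 m + 0\right) \frac{1}{7} = 3 m \frac{1}{7} = \frac{3 m}{7}$)
$\frac{1}{-74 + 426} + \left(-158 - w{\left(-13 \right)}\right) \left(-47\right) = \frac{1}{-74 + 426} + \left(-158 - \frac{3}{7} \left(-13\right)\right) \left(-47\right) = \frac{1}{352} + \left(-158 - - \frac{39}{7}\right) \left(-47\right) = \frac{1}{352} + \left(-158 + \frac{39}{7}\right) \left(-47\right) = \frac{1}{352} - - \frac{50149}{7} = \frac{1}{352} + \frac{50149}{7} = \frac{17652455}{2464}$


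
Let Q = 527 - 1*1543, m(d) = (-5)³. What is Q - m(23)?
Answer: -891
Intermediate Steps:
m(d) = -125
Q = -1016 (Q = 527 - 1543 = -1016)
Q - m(23) = -1016 - 1*(-125) = -1016 + 125 = -891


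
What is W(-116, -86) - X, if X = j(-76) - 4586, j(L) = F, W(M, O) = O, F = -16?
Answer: 4516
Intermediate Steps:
j(L) = -16
X = -4602 (X = -16 - 4586 = -4602)
W(-116, -86) - X = -86 - 1*(-4602) = -86 + 4602 = 4516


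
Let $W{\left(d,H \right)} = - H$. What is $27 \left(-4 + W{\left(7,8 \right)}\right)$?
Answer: $-324$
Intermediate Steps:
$27 \left(-4 + W{\left(7,8 \right)}\right) = 27 \left(-4 - 8\right) = 27 \left(-12\right) = -324$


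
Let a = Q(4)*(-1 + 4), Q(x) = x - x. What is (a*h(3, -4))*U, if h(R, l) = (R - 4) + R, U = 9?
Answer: 0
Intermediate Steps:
Q(x) = 0
h(R, l) = -4 + 2*R (h(R, l) = (-4 + R) + R = -4 + 2*R)
a = 0 (a = 0*(-1 + 4) = 0*3 = 0)
(a*h(3, -4))*U = (0*(-4 + 2*3))*9 = (0*(-4 + 6))*9 = (0*2)*9 = 0*9 = 0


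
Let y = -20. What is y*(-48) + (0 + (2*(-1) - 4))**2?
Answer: 996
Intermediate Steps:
y*(-48) + (0 + (2*(-1) - 4))**2 = -20*(-48) + (0 + (2*(-1) - 4))**2 = 960 + (0 + (-2 - 4))**2 = 960 + (0 - 6)**2 = 960 + (-6)**2 = 960 + 36 = 996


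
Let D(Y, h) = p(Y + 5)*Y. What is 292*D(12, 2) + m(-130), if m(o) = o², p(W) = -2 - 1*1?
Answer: 6388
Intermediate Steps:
p(W) = -3 (p(W) = -2 - 1 = -3)
D(Y, h) = -3*Y
292*D(12, 2) + m(-130) = 292*(-3*12) + (-130)² = 292*(-36) + 16900 = -10512 + 16900 = 6388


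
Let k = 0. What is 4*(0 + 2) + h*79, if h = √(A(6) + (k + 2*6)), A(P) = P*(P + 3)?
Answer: 8 + 79*√66 ≈ 649.80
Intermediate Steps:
A(P) = P*(3 + P)
h = √66 (h = √(6*(3 + 6) + (0 + 2*6)) = √(6*9 + (0 + 12)) = √(54 + 12) = √66 ≈ 8.1240)
4*(0 + 2) + h*79 = 4*(0 + 2) + √66*79 = 4*2 + 79*√66 = 8 + 79*√66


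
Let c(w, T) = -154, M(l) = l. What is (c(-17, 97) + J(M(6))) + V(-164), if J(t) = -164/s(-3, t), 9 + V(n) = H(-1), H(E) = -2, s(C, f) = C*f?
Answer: -1403/9 ≈ -155.89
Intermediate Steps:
V(n) = -11 (V(n) = -9 - 2 = -11)
J(t) = 164/(3*t) (J(t) = -164*(-1/(3*t)) = -(-164)/(3*t) = 164/(3*t))
(c(-17, 97) + J(M(6))) + V(-164) = (-154 + (164/3)/6) - 11 = (-154 + (164/3)*(1/6)) - 11 = (-154 + 82/9) - 11 = -1304/9 - 11 = -1403/9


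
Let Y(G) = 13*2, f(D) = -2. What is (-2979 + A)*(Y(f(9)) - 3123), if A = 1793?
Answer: 3673042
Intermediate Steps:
Y(G) = 26
(-2979 + A)*(Y(f(9)) - 3123) = (-2979 + 1793)*(26 - 3123) = -1186*(-3097) = 3673042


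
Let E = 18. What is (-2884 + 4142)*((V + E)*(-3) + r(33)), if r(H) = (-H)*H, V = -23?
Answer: -1351092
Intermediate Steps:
r(H) = -H²
(-2884 + 4142)*((V + E)*(-3) + r(33)) = (-2884 + 4142)*((-23 + 18)*(-3) - 1*33²) = 1258*(-5*(-3) - 1*1089) = 1258*(15 - 1089) = 1258*(-1074) = -1351092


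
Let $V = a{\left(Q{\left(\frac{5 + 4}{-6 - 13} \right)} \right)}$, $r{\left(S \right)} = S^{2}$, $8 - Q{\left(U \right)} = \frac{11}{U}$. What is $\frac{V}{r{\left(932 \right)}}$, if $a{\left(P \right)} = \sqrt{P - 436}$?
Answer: $\frac{i \sqrt{3643}}{2605872} \approx 2.3162 \cdot 10^{-5} i$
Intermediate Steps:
$Q{\left(U \right)} = 8 - \frac{11}{U}$
$a{\left(P \right)} = \sqrt{-436 + P}$
$V = \frac{i \sqrt{3643}}{3}$ ($V = \sqrt{-436 - \left(-8 + \frac{11}{\left(5 + 4\right) \frac{1}{-6 - 13}}\right)} = \sqrt{-436 - \left(-8 + \frac{11}{9 \frac{1}{-19}}\right)} = \sqrt{-436 - \left(-8 + \frac{11}{9 \left(- \frac{1}{19}\right)}\right)} = \sqrt{-436 - \left(-8 + \frac{11}{- \frac{9}{19}}\right)} = \sqrt{-436 + \left(8 - - \frac{209}{9}\right)} = \sqrt{-436 + \left(8 + \frac{209}{9}\right)} = \sqrt{-436 + \frac{281}{9}} = \sqrt{- \frac{3643}{9}} = \frac{i \sqrt{3643}}{3} \approx 20.119 i$)
$\frac{V}{r{\left(932 \right)}} = \frac{\frac{1}{3} i \sqrt{3643}}{932^{2}} = \frac{\frac{1}{3} i \sqrt{3643}}{868624} = \frac{i \sqrt{3643}}{3} \cdot \frac{1}{868624} = \frac{i \sqrt{3643}}{2605872}$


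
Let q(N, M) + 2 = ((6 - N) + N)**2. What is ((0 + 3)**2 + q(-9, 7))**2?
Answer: 1849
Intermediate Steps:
q(N, M) = 34 (q(N, M) = -2 + ((6 - N) + N)**2 = -2 + 6**2 = -2 + 36 = 34)
((0 + 3)**2 + q(-9, 7))**2 = ((0 + 3)**2 + 34)**2 = (3**2 + 34)**2 = (9 + 34)**2 = 43**2 = 1849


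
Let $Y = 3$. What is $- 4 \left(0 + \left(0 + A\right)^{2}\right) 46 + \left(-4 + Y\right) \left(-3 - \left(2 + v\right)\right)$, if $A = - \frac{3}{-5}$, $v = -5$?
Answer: $- \frac{1656}{25} \approx -66.24$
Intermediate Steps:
$A = \frac{3}{5}$ ($A = \left(-3\right) \left(- \frac{1}{5}\right) = \frac{3}{5} \approx 0.6$)
$- 4 \left(0 + \left(0 + A\right)^{2}\right) 46 + \left(-4 + Y\right) \left(-3 - \left(2 + v\right)\right) = - 4 \left(0 + \left(0 + \frac{3}{5}\right)^{2}\right) 46 + \left(-4 + 3\right) \left(-3 - -3\right) = - 4 \left(0 + \left(\frac{3}{5}\right)^{2}\right) 46 - \left(-3 + \left(-2 + 5\right)\right) = - 4 \left(0 + \frac{9}{25}\right) 46 - \left(-3 + 3\right) = \left(-4\right) \frac{9}{25} \cdot 46 - 0 = \left(- \frac{36}{25}\right) 46 + 0 = - \frac{1656}{25} + 0 = - \frac{1656}{25}$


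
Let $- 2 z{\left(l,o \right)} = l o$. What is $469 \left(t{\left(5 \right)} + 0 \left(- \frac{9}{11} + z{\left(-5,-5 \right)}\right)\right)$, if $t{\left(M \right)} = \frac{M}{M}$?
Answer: $469$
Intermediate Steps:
$t{\left(M \right)} = 1$
$z{\left(l,o \right)} = - \frac{l o}{2}$
$469 \left(t{\left(5 \right)} + 0 \left(- \frac{9}{11} + z{\left(-5,-5 \right)}\right)\right) = 469 \left(1 + 0 \left(- \frac{9}{11} - \left(- \frac{5}{2}\right) \left(-5\right)\right)\right) = 469 \left(1 + 0 \left(\left(-9\right) \frac{1}{11} - \frac{25}{2}\right)\right) = 469 \left(1 + 0 \left(- \frac{9}{11} - \frac{25}{2}\right)\right) = 469 \left(1 + 0 \left(- \frac{293}{22}\right)\right) = 469 \left(1 + 0\right) = 469 \cdot 1 = 469$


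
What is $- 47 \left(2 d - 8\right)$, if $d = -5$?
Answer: $846$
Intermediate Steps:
$- 47 \left(2 d - 8\right) = - 47 \left(2 \left(-5\right) - 8\right) = - 47 \left(-10 - 8\right) = \left(-47\right) \left(-18\right) = 846$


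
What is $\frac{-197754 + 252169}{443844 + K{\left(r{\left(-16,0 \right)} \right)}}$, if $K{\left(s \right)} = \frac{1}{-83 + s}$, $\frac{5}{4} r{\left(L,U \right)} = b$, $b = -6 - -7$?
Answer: $\frac{22364565}{182419879} \approx 0.1226$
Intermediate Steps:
$b = 1$ ($b = -6 + 7 = 1$)
$r{\left(L,U \right)} = \frac{4}{5}$ ($r{\left(L,U \right)} = \frac{4}{5} \cdot 1 = \frac{4}{5}$)
$\frac{-197754 + 252169}{443844 + K{\left(r{\left(-16,0 \right)} \right)}} = \frac{-197754 + 252169}{443844 + \frac{1}{-83 + \frac{4}{5}}} = \frac{54415}{443844 + \frac{1}{- \frac{411}{5}}} = \frac{54415}{443844 - \frac{5}{411}} = \frac{54415}{\frac{182419879}{411}} = 54415 \cdot \frac{411}{182419879} = \frac{22364565}{182419879}$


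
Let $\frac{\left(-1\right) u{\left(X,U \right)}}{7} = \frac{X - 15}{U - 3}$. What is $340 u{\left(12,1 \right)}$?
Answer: $-3570$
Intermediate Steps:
$u{\left(X,U \right)} = - \frac{7 \left(-15 + X\right)}{-3 + U}$ ($u{\left(X,U \right)} = - 7 \frac{X - 15}{U - 3} = - 7 \frac{-15 + X}{-3 + U} = - \frac{7 \left(-15 + X\right)}{-3 + U}$)
$340 u{\left(12,1 \right)} = 340 \frac{7 \left(15 - 12\right)}{-3 + 1} = 340 \frac{7 \left(15 - 12\right)}{-2} = 340 \cdot 7 \left(- \frac{1}{2}\right) 3 = 340 \left(- \frac{21}{2}\right) = -3570$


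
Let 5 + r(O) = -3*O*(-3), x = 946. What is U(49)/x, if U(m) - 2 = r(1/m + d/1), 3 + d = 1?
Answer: -510/23177 ≈ -0.022005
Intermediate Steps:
d = -2 (d = -3 + 1 = -2)
r(O) = -5 + 9*O (r(O) = -5 - 3*O*(-3) = -5 + 9*O)
U(m) = -21 + 9/m (U(m) = 2 + (-5 + 9*(1/m - 2/1)) = 2 + (-5 + 9*(1/m - 2*1)) = 2 + (-5 + 9*(1/m - 2)) = 2 + (-5 + 9*(-2 + 1/m)) = 2 + (-5 + (-18 + 9/m)) = 2 + (-23 + 9/m) = -21 + 9/m)
U(49)/x = (-21 + 9/49)/946 = (-21 + 9*(1/49))*(1/946) = (-21 + 9/49)*(1/946) = -1020/49*1/946 = -510/23177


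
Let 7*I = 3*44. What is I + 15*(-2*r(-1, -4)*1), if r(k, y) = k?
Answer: 342/7 ≈ 48.857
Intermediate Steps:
I = 132/7 (I = (3*44)/7 = (1/7)*132 = 132/7 ≈ 18.857)
I + 15*(-2*r(-1, -4)*1) = 132/7 + 15*(-2*(-1)*1) = 132/7 + 15*(2*1) = 132/7 + 15*2 = 132/7 + 30 = 342/7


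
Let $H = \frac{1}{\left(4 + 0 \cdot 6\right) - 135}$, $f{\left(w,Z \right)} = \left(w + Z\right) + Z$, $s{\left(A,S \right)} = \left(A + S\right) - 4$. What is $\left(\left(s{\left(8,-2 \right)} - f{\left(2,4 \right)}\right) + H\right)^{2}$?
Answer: $\frac{1100401}{17161} \approx 64.122$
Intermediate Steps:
$s{\left(A,S \right)} = -4 + A + S$
$f{\left(w,Z \right)} = w + 2 Z$ ($f{\left(w,Z \right)} = \left(Z + w\right) + Z = w + 2 Z$)
$H = - \frac{1}{131}$ ($H = \frac{1}{\left(4 + 0\right) - 135} = \frac{1}{4 - 135} = \frac{1}{-131} = - \frac{1}{131} \approx -0.0076336$)
$\left(\left(s{\left(8,-2 \right)} - f{\left(2,4 \right)}\right) + H\right)^{2} = \left(\left(\left(-4 + 8 - 2\right) - \left(2 + 2 \cdot 4\right)\right) - \frac{1}{131}\right)^{2} = \left(\left(2 - \left(2 + 8\right)\right) - \frac{1}{131}\right)^{2} = \left(\left(2 - 10\right) - \frac{1}{131}\right)^{2} = \left(-8 - \frac{1}{131}\right)^{2} = \left(- \frac{1049}{131}\right)^{2} = \frac{1100401}{17161}$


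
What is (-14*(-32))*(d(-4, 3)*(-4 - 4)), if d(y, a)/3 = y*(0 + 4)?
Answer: 172032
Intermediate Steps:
d(y, a) = 12*y (d(y, a) = 3*(y*(0 + 4)) = 3*(y*4) = 3*(4*y) = 12*y)
(-14*(-32))*(d(-4, 3)*(-4 - 4)) = (-14*(-32))*((12*(-4))*(-4 - 4)) = 448*(-48*(-8)) = 448*384 = 172032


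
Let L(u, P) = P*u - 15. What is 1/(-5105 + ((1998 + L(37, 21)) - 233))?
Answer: -1/2578 ≈ -0.00038790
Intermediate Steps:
L(u, P) = -15 + P*u
1/(-5105 + ((1998 + L(37, 21)) - 233)) = 1/(-5105 + ((1998 + (-15 + 21*37)) - 233)) = 1/(-5105 + ((1998 + (-15 + 777)) - 233)) = 1/(-5105 + ((1998 + 762) - 233)) = 1/(-5105 + (2760 - 233)) = 1/(-5105 + 2527) = 1/(-2578) = -1/2578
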